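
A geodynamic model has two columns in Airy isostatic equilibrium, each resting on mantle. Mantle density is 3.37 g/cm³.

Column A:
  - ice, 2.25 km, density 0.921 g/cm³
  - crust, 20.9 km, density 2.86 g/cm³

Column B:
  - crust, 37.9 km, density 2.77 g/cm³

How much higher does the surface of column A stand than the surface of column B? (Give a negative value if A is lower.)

−1.95 km

For any compensation level in the mantle, the mantle terms cancel and isostasy reduces to e = (Σt_A − Σt_B) − (Σ(ρt)_A − Σ(ρt)_B) / ρ_m.
Σt_A = 23.15 km; Σt_B = 37.9 km; Σ(ρt)_A = 61.84625; Σ(ρt)_B = 104.983 (in km·g/cm³).
e = (23.15 − 37.9) − (61.84625 − 104.983) / 3.37 = −1.95 km.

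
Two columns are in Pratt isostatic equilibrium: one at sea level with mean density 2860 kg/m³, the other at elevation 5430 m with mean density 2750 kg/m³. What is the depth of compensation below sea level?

ρ_ref D = ρ (D + h) → D (ρ_ref − ρ) = ρ h.
D = ρ h/(ρ_ref − ρ) = 2750 × 5430 m/(2860 − 2750) = 136000 m.

136000 m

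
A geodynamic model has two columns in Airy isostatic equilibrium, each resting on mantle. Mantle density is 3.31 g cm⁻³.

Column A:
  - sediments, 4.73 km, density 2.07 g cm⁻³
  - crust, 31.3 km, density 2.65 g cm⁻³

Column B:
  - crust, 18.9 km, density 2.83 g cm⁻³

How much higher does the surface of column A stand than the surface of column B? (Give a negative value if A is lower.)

For any compensation level in the mantle, the mantle terms cancel and isostasy reduces to e = (Σt_A − Σt_B) − (Σ(ρt)_A − Σ(ρt)_B) / ρ_m.
Σt_A = 36.03 km; Σt_B = 18.9 km; Σ(ρt)_A = 92.7361; Σ(ρt)_B = 53.487 (in km·g cm⁻³).
e = (36.03 − 18.9) − (92.7361 − 53.487) / 3.31 = 5.27 km.

5.27 km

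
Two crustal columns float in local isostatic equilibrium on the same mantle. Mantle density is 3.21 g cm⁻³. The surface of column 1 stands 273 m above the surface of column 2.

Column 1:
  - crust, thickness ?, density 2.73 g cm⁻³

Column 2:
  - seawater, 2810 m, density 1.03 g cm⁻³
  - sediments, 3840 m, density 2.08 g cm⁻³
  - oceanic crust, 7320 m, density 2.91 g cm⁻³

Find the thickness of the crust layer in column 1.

Take the compensation level at the base of the deeper column (depth z_c below the surface of column 1) and equate Σ ρ_i t_i down to z_c; mantle fills any gap and the z_c terms cancel.
Column 1: x×2.73 + (z_c − 0 − x)×3.21
Column 2: 273×0 + 2810×1.03 + 3840×2.08 + 7320×2.91 + (z_c − 273 − 13970)×3.21
The z_c×3.21 term appears on both sides and cancels. Collect the known terms of each column as K = Σ(ρt)_known − 3.21 × (depth of known layers): K_1 = 0 − 3.21×0 = 0; K_2 = 32182.7 − 3.21×(273 + 13970) = −13537.33.
Balance: K_1 − x×(3.21 − 2.73) = K_2, so x = (K_1 − K_2)/(3.21 − 2.73) = 13537.3/0.48 = 28200 m.

28200 m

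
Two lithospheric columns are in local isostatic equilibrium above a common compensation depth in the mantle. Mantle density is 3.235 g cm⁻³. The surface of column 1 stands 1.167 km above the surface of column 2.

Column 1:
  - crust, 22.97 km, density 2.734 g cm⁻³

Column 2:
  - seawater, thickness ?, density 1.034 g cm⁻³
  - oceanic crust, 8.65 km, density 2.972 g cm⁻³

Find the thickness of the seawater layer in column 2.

Take the compensation level at the base of the deeper column (depth z_c below the surface of column 1) and equate Σ ρ_i t_i down to z_c; mantle fills any gap and the z_c terms cancel.
Column 1: 22.97×2.734 + (z_c − 22.97)×3.235
Column 2: 1.167×0 + x×1.034 + 8.65×2.972 + (z_c − 1.167 − 8.65 − x)×3.235
The z_c×3.235 term appears on both sides and cancels. Collect the known terms of each column as K = Σ(ρt)_known − 3.235 × (depth of known layers): K_1 = 62.79998 − 3.235×22.97 = −11.50797; K_2 = 25.7078 − 3.235×(1.167 + 8.65) = −6.050195.
Balance: K_1 = K_2 − x×(3.235 − 1.034), so x = (K_2 − K_1)/(3.235 − 1.034) = 5.45777/2.201 = 2.48 km.

2.48 km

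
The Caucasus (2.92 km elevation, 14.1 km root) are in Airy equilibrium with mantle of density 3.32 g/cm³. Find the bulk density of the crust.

ρ_c h = (ρ_m − ρ_c) r → ρ_c (h + r) = ρ_m r → ρ_c = ρ_m r / (h + r).
ρ_c = 3.32 × 14.1 km / (2.92 km + 14.1 km) = 2.75 g/cm³.

2.75 g/cm³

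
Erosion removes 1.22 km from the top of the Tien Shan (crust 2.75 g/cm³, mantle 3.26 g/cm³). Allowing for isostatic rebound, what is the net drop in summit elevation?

0.191 km

Rebound u = e ρ_c/ρ_m = 1.22 km × 2.75/3.26 = 1.029 km.
Net surface drop = e − u = 1.22 km − 1.029 km = e (ρ_m − ρ_c)/ρ_m = 0.191 km.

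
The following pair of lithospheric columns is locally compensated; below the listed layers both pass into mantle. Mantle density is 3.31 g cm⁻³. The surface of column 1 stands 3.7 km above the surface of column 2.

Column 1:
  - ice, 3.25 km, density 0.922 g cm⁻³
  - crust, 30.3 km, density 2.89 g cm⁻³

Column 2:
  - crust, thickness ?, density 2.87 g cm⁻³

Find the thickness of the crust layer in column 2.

Take the compensation level at the base of the deeper column (depth z_c below the surface of column 1) and equate Σ ρ_i t_i down to z_c; mantle fills any gap and the z_c terms cancel.
Column 1: 3.25×0.922 + 30.3×2.89 + (z_c − 33.55)×3.31
Column 2: 3.7×0 + x×2.87 + (z_c − 3.7 − 0 − x)×3.31
The z_c×3.31 term appears on both sides and cancels. Collect the known terms of each column as K = Σ(ρt)_known − 3.31 × (depth of known layers): K_1 = 90.5635 − 3.31×33.55 = −20.487; K_2 = 0 − 3.31×(3.7 + 0) = −12.247.
Balance: K_1 = K_2 − x×(3.31 − 2.87), so x = (K_2 − K_1)/(3.31 − 2.87) = 8.24/0.44 = 18.7 km.

18.7 km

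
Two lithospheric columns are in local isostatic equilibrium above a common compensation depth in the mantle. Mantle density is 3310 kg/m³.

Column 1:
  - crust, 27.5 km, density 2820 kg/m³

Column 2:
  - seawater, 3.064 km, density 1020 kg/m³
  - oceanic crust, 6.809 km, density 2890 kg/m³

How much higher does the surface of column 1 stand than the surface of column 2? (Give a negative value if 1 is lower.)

1.09 km

For any compensation level in the mantle, the mantle terms cancel and isostasy reduces to e = (Σt_1 − Σt_2) − (Σ(ρt)_1 − Σ(ρt)_2) / ρ_m.
Σt_1 = 27.5 km; Σt_2 = 9.873 km; Σ(ρt)_1 = 77550; Σ(ρt)_2 = 22803.29 (in km·kg/m³).
e = (27.5 − 9.873) − (77550 − 22803.29) / 3310 = 1.09 km.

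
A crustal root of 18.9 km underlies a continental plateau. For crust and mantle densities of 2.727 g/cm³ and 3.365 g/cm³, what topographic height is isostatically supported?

Equating mass per unit area of the two columns: ρ_c h = (ρ_m − ρ_c) r.
h = r (ρ_m − ρ_c) / ρ_c = 18.9 km × (3.365 − 2.727) / 2.727 = 4.42 km.

4.42 km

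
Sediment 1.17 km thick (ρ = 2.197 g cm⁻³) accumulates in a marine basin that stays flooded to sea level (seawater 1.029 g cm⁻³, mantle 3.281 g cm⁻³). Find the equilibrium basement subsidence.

Submarine loading: the sediment displaces seawater, and the subsidence is in turn flooded, so s (ρ_m − ρ_w) = t (ρ_sed − ρ_w).
s = 1.17 km × (2.197 − 1.029) / (3.281 − 1.029) = 0.607 km.

0.607 km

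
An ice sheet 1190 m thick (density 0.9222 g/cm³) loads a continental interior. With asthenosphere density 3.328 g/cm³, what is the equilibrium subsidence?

By Archimedes' principle applied to the lithosphere: the ice load ρ_ice t is balanced by mantle displaced below, ρ_m s.
s = t ρ_ice / ρ_m = 1190 m × 0.9222/3.328 = 330 m.

330 m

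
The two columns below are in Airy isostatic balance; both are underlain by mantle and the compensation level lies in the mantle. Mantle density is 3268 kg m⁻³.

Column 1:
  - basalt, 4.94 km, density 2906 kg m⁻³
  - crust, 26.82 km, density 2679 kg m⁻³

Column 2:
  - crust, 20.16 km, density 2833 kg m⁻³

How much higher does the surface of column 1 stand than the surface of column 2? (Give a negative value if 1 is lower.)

For any compensation level in the mantle, the mantle terms cancel and isostasy reduces to e = (Σt_1 − Σt_2) − (Σ(ρt)_1 − Σ(ρt)_2) / ρ_m.
Σt_1 = 31.76 km; Σt_2 = 20.16 km; Σ(ρt)_1 = 86206.42; Σ(ρt)_2 = 57113.28 (in km·kg m⁻³).
e = (31.76 − 20.16) − (86206.42 − 57113.28) / 3268 = 2.7 km.

2.7 km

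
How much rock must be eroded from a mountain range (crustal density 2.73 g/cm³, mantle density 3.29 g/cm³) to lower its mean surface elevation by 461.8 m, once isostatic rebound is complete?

2710 m

Net drop Δ = e − u = e − e ρ_c/ρ_m = e (ρ_m − ρ_c)/ρ_m.
e = Δ ρ_m/(ρ_m − ρ_c) = 461.8 m × 3.29/0.56 = 2710 m.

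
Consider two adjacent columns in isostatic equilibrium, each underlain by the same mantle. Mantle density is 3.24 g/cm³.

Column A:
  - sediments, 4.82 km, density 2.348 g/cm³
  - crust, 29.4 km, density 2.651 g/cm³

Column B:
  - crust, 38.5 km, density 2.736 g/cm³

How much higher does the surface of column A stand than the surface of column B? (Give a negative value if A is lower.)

For any compensation level in the mantle, the mantle terms cancel and isostasy reduces to e = (Σt_A − Σt_B) − (Σ(ρt)_A − Σ(ρt)_B) / ρ_m.
Σt_A = 34.22 km; Σt_B = 38.5 km; Σ(ρt)_A = 89.25676; Σ(ρt)_B = 105.336 (in km·g/cm³).
e = (34.22 − 38.5) − (89.25676 − 105.336) / 3.24 = 0.683 km.

0.683 km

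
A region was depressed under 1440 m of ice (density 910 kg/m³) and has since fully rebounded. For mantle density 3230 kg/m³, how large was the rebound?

Removing the load lets mantle flow back in; uplift u satisfies ρ_ice t = ρ_m u.
u = t ρ_ice/ρ_m = 1440 m × 910/3230 = 406 m.

406 m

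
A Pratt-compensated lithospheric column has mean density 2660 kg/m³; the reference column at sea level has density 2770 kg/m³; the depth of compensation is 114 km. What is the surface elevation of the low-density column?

ρ_ref D = ρ (D + h) → h = D (ρ_ref − ρ)/ρ.
h = 114 km × (2770 − 2660)/2660 = 4.71 km.

4.71 km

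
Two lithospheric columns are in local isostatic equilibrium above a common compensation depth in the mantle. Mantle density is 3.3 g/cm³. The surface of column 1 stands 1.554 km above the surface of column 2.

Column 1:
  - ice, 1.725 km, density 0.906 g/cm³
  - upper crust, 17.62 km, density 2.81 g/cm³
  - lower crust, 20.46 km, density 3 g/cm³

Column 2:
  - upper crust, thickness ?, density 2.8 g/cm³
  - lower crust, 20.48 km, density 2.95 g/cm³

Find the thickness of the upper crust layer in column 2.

13.2 km

Take the compensation level at the base of the deeper column (depth z_c below the surface of column 1) and equate Σ ρ_i t_i down to z_c; mantle fills any gap and the z_c terms cancel.
Column 1: 1.725×0.906 + 17.62×2.81 + 20.46×3 + (z_c − 39.805)×3.3
Column 2: 1.554×0 + x×2.8 + 20.48×2.95 + (z_c − 1.554 − 20.48 − x)×3.3
The z_c×3.3 term appears on both sides and cancels. Collect the known terms of each column as K = Σ(ρt)_known − 3.3 × (depth of known layers): K_1 = 112.45505 − 3.3×39.805 = −18.90145; K_2 = 60.416 − 3.3×(1.554 + 20.48) = −12.2962.
Balance: K_1 = K_2 − x×(3.3 − 2.8), so x = (K_2 − K_1)/(3.3 − 2.8) = 6.60525/0.5 = 13.2 km.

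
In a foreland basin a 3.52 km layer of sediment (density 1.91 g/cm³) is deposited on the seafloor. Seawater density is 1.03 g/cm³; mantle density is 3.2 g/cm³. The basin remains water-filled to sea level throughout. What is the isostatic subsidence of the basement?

Submarine loading: the sediment displaces seawater, and the subsidence is in turn flooded, so s (ρ_m − ρ_w) = t (ρ_sed − ρ_w).
s = 3.52 km × (1.91 − 1.03) / (3.2 − 1.03) = 1.43 km.

1.43 km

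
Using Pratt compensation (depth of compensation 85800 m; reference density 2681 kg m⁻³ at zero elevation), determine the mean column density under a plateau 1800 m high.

Pratt balance: ρ_ref D = ρ (D + h).
ρ = ρ_ref D/(D + h) = 2681 × 85800 m/(85800 m + 1800 m) = 2630 kg m⁻³.

2630 kg m⁻³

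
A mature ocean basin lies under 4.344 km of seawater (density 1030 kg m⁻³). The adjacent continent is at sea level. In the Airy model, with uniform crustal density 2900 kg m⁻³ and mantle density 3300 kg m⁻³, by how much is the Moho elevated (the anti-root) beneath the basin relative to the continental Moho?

Equating mass per unit area of the two columns: replacing crust with seawater at the top is compensated by replacing crust with mantle at the base: d (ρ_c − ρ_w) = a (ρ_m − ρ_c).
a = d (ρ_c − ρ_w)/(ρ_m − ρ_c) = 4.344 km × 1870/400 = 20.3 km.

20.3 km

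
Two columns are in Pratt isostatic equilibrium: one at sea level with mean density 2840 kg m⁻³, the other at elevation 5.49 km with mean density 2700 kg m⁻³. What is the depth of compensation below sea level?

ρ_ref D = ρ (D + h) → D (ρ_ref − ρ) = ρ h.
D = ρ h/(ρ_ref − ρ) = 2700 × 5.49 km/(2840 − 2700) = 106 km.

106 km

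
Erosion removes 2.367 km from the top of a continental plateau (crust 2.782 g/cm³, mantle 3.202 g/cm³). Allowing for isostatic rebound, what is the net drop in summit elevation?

Rebound u = e ρ_c/ρ_m = 2.367 km × 2.782/3.202 = 2.057 km.
Net surface drop = e − u = 2.367 km − 2.057 km = e (ρ_m − ρ_c)/ρ_m = 0.31 km.

0.31 km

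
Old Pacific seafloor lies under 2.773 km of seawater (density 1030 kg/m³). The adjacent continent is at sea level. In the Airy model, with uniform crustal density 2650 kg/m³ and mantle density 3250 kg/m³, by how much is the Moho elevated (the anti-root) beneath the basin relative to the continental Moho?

7.49 km

By Archimedes' principle applied to the lithosphere: replacing crust with seawater at the top is compensated by replacing crust with mantle at the base: d (ρ_c − ρ_w) = a (ρ_m − ρ_c).
a = d (ρ_c − ρ_w)/(ρ_m − ρ_c) = 2.773 km × 1620/600 = 7.49 km.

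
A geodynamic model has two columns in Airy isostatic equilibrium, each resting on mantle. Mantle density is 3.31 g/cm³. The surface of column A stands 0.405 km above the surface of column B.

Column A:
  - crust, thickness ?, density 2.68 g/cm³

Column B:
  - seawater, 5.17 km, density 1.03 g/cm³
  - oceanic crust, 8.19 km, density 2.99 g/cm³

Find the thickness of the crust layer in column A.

Take the compensation level at the base of the deeper column (depth z_c below the surface of column A) and equate Σ ρ_i t_i down to z_c; mantle fills any gap and the z_c terms cancel.
Column A: x×2.68 + (z_c − 0 − x)×3.31
Column B: 0.405×0 + 5.17×1.03 + 8.19×2.99 + (z_c − 0.405 − 13.36)×3.31
The z_c×3.31 term appears on both sides and cancels. Collect the known terms of each column as K = Σ(ρt)_known − 3.31 × (depth of known layers): K_A = 0 − 3.31×0 = 0; K_B = 29.8132 − 3.31×(0.405 + 13.36) = −15.74895.
Balance: K_A − x×(3.31 − 2.68) = K_B, so x = (K_A − K_B)/(3.31 − 2.68) = 15.749/0.63 = 25 km.

25 km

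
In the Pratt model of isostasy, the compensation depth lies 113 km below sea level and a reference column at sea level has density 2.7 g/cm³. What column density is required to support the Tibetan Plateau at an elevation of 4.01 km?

Pratt balance: ρ_ref D = ρ (D + h).
ρ = ρ_ref D/(D + h) = 2.7 × 113 km/(113 km + 4.01 km) = 2.61 g/cm³.

2.61 g/cm³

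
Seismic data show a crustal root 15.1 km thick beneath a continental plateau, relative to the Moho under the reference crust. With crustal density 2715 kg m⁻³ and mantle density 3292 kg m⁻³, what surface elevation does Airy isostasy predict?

In Airy isostatic equilibrium: ρ_c h = (ρ_m − ρ_c) r.
h = r (ρ_m − ρ_c) / ρ_c = 15.1 km × (3292 − 2715) / 2715 = 3.21 km.

3.21 km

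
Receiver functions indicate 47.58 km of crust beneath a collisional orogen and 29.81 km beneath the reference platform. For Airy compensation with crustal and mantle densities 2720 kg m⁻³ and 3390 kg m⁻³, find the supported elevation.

3.51 km

Excess crust Δ = 47.58 km − 29.81 km = 17.77 km, split between elevation h and root r with h + r = Δ.
Airy balance ρ_c h = (ρ_m − ρ_c) r gives r = h ρ_c/(ρ_m − ρ_c), so h (1 + ρ_c/(ρ_m − ρ_c)) = Δ, i.e. h = Δ (ρ_m − ρ_c)/ρ_m.
h = 17.77 km × 670/3390 = 3.51 km.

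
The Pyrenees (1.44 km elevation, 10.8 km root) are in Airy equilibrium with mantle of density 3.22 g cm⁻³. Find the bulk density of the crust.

ρ_c h = (ρ_m − ρ_c) r → ρ_c (h + r) = ρ_m r → ρ_c = ρ_m r / (h + r).
ρ_c = 3.22 × 10.8 km / (1.44 km + 10.8 km) = 2.84 g cm⁻³.

2.84 g cm⁻³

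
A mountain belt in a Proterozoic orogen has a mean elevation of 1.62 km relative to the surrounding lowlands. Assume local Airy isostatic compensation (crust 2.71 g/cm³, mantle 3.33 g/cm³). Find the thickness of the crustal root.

7.08 km

Balancing pressure at the compensation depth: the weight of the topography is balanced by the buoyancy of the root, ρ_c h = (ρ_m − ρ_c) r.
r = h · ρ_c / (ρ_m − ρ_c) = 1.62 km × 2.71 / (3.33 − 2.71) = 7.08 km.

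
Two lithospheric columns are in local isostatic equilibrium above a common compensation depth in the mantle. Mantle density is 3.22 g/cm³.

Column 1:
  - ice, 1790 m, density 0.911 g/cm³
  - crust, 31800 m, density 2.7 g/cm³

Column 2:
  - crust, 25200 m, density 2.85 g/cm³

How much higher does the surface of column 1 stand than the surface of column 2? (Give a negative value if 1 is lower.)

3520 m

For any compensation level in the mantle, the mantle terms cancel and isostasy reduces to e = (Σt_1 − Σt_2) − (Σ(ρt)_1 − Σ(ρt)_2) / ρ_m.
Σt_1 = 33590 m; Σt_2 = 25200 m; Σ(ρt)_1 = 87490.69; Σ(ρt)_2 = 71820 (in m·g/cm³).
e = (33590 − 25200) − (87490.69 − 71820) / 3.22 = 3520 m.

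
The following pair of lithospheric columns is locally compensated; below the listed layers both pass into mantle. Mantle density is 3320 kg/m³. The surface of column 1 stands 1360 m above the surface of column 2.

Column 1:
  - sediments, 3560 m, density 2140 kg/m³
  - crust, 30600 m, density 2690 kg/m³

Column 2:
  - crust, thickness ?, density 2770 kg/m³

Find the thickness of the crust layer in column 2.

Take the compensation level at the base of the deeper column (depth z_c below the surface of column 1) and equate Σ ρ_i t_i down to z_c; mantle fills any gap and the z_c terms cancel.
Column 1: 3560×2140 + 30600×2690 + (z_c − 34160)×3320
Column 2: 1360×0 + x×2770 + (z_c − 1360 − 0 − x)×3320
The z_c×3320 term appears on both sides and cancels. Collect the known terms of each column as K = Σ(ρt)_known − 3320 × (depth of known layers): K_1 = 89932400 − 3320×34160 = −23478800; K_2 = 0 − 3320×(1360 + 0) = −4515200.
Balance: K_1 = K_2 − x×(3320 − 2770), so x = (K_2 − K_1)/(3320 − 2770) = 18963600/550 = 34500 m.

34500 m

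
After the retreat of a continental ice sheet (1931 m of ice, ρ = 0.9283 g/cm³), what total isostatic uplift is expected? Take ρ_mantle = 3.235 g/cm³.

554 m

Removing the load lets mantle flow back in; uplift u satisfies ρ_ice t = ρ_m u.
u = t ρ_ice/ρ_m = 1931 m × 0.9283/3.235 = 554 m.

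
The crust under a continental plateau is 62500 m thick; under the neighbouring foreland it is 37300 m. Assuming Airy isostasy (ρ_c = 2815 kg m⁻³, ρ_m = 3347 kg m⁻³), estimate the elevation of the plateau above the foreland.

Excess crust Δ = 62500 m − 37300 m = 25200 m, split between elevation h and root r with h + r = Δ.
Airy balance ρ_c h = (ρ_m − ρ_c) r gives r = h ρ_c/(ρ_m − ρ_c), so h (1 + ρ_c/(ρ_m − ρ_c)) = Δ, i.e. h = Δ (ρ_m − ρ_c)/ρ_m.
h = 25200 m × 532/3347 = 4010 m.

4010 m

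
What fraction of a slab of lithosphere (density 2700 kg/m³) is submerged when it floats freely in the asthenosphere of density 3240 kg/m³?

Submerged fraction = ρ_obj/ρ_fluid = 2700/3240 = 0.833.

0.833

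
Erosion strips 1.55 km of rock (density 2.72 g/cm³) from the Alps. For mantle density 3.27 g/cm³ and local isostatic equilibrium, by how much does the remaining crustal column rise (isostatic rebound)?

1.29 km

Unloading: uplift u = e ρ_c/ρ_m = 1.55 km × 2.72/3.27 = 1.29 km.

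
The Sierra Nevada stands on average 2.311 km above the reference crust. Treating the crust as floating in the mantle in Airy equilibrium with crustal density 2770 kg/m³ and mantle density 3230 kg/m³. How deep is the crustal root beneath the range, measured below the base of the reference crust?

By Archimedes' principle applied to the lithosphere: the weight of the topography is balanced by the buoyancy of the root, ρ_c h = (ρ_m − ρ_c) r.
r = h · ρ_c / (ρ_m − ρ_c) = 2.311 km × 2770 / (3230 − 2770) = 13.9 km.

13.9 km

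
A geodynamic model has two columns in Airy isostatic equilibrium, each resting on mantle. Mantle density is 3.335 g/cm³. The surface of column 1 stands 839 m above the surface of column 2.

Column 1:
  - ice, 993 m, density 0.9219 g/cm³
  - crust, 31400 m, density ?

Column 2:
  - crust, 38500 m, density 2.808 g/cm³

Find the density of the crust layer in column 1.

Take the compensation level at the base of the deeper column (depth z_c below the surface of column 1) and equate Σ ρ_i t_i down to z_c; mantle fills any gap and the z_c terms cancel.
Column 1: 993×0.9219 + 31400×ρ + (z_c − 32393)×3.335
Column 2: 839×0 + 38500×2.808 + (z_c − 839 − 38500)×3.335
The z_c×3.335 term appears on both sides and cancels. Collect the known terms of each column as K = Σ(ρt)_known − 3.335 × (depth of known layers): K_1 = 915.4467 − 3.335×32393 = −107115.208; K_2 = 108108 − 3.335×(839 + 38500) = −23087.565.
Balance: K_1 + 31400×ρ = K_2, so ρ = (K_2 − K_1)/31400 = 84027.6/31400 = 2.68 g/cm³.

2.68 g/cm³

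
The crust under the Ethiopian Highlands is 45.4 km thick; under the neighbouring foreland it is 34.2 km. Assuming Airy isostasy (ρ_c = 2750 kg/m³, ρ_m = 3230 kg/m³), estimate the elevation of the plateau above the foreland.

1.66 km

Excess crust Δ = 45.4 km − 34.2 km = 11.2 km, split between elevation h and root r with h + r = Δ.
Airy balance ρ_c h = (ρ_m − ρ_c) r gives r = h ρ_c/(ρ_m − ρ_c), so h (1 + ρ_c/(ρ_m − ρ_c)) = Δ, i.e. h = Δ (ρ_m − ρ_c)/ρ_m.
h = 11.2 km × 480/3230 = 1.66 km.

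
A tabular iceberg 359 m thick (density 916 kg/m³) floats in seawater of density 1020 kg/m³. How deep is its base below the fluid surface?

Draft d = t ρ_obj/ρ_fluid = 359 m × 916/1020 = 322 m.

322 m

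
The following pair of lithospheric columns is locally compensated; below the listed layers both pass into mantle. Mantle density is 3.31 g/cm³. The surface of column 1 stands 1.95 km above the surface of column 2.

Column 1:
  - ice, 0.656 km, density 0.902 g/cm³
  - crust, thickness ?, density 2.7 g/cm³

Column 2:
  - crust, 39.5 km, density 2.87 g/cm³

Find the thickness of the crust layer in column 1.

36.5 km

Take the compensation level at the base of the deeper column (depth z_c below the surface of column 1) and equate Σ ρ_i t_i down to z_c; mantle fills any gap and the z_c terms cancel.
Column 1: 0.656×0.902 + x×2.7 + (z_c − 0.656 − x)×3.31
Column 2: 1.95×0 + 39.5×2.87 + (z_c − 1.95 − 39.5)×3.31
The z_c×3.31 term appears on both sides and cancels. Collect the known terms of each column as K = Σ(ρt)_known − 3.31 × (depth of known layers): K_1 = 0.591712 − 3.31×0.656 = −1.579648; K_2 = 113.365 − 3.31×(1.95 + 39.5) = −23.8345.
Balance: K_1 − x×(3.31 − 2.7) = K_2, so x = (K_1 − K_2)/(3.31 − 2.7) = 22.2549/0.61 = 36.5 km.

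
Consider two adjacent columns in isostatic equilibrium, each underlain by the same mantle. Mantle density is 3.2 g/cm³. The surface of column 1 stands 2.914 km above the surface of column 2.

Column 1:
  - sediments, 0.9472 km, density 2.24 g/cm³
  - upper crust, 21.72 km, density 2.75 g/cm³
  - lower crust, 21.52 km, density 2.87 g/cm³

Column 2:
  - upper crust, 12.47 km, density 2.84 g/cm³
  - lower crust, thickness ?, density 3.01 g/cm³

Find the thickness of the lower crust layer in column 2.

Take the compensation level at the base of the deeper column (depth z_c below the surface of column 1) and equate Σ ρ_i t_i down to z_c; mantle fills any gap and the z_c terms cancel.
Column 1: 0.9472×2.24 + 21.72×2.75 + 21.52×2.87 + (z_c − 44.1872)×3.2
Column 2: 2.914×0 + 12.47×2.84 + x×3.01 + (z_c − 2.914 − 12.47 − x)×3.2
The z_c×3.2 term appears on both sides and cancels. Collect the known terms of each column as K = Σ(ρt)_known − 3.2 × (depth of known layers): K_1 = 123.614128 − 3.2×44.1872 = −17.784912; K_2 = 35.4148 − 3.2×(2.914 + 12.47) = −13.814.
Balance: K_1 = K_2 − x×(3.2 − 3.01), so x = (K_2 − K_1)/(3.2 − 3.01) = 3.97091/0.19 = 20.9 km.

20.9 km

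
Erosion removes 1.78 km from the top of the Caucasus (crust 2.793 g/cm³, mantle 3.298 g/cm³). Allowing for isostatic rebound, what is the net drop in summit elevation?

Rebound u = e ρ_c/ρ_m = 1.78 km × 2.793/3.298 = 1.507 km.
Net surface drop = e − u = 1.78 km − 1.507 km = e (ρ_m − ρ_c)/ρ_m = 0.273 km.

0.273 km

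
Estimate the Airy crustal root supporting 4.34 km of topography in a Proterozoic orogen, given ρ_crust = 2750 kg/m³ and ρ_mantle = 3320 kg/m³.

20.9 km

By Archimedes' principle applied to the lithosphere: the weight of the topography is balanced by the buoyancy of the root, ρ_c h = (ρ_m − ρ_c) r.
r = h · ρ_c / (ρ_m − ρ_c) = 4.34 km × 2750 / (3320 − 2750) = 20.9 km.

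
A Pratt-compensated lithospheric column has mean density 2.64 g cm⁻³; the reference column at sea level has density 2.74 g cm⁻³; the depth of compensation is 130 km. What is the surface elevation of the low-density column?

4.92 km

ρ_ref D = ρ (D + h) → h = D (ρ_ref − ρ)/ρ.
h = 130 km × (2.74 − 2.64)/2.64 = 4.92 km.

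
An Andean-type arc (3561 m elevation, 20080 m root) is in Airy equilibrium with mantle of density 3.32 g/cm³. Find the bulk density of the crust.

ρ_c h = (ρ_m − ρ_c) r → ρ_c (h + r) = ρ_m r → ρ_c = ρ_m r / (h + r).
ρ_c = 3.32 × 20080 m / (3561 m + 20080 m) = 2.82 g/cm³.

2.82 g/cm³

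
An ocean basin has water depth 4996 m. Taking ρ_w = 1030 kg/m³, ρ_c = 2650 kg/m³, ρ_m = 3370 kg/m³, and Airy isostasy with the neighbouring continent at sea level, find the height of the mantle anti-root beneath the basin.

Isostatic balance requires: replacing crust with seawater at the top is compensated by replacing crust with mantle at the base: d (ρ_c − ρ_w) = a (ρ_m − ρ_c).
a = d (ρ_c − ρ_w)/(ρ_m − ρ_c) = 4996 m × 1620/720 = 11200 m.

11200 m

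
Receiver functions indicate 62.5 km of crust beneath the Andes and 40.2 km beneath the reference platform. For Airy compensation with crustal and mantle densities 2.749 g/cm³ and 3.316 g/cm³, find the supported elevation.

Excess crust Δ = 62.5 km − 40.2 km = 22.3 km, split between elevation h and root r with h + r = Δ.
Airy balance ρ_c h = (ρ_m − ρ_c) r gives r = h ρ_c/(ρ_m − ρ_c), so h (1 + ρ_c/(ρ_m − ρ_c)) = Δ, i.e. h = Δ (ρ_m − ρ_c)/ρ_m.
h = 22.3 km × 0.567/3.316 = 3.81 km.

3.81 km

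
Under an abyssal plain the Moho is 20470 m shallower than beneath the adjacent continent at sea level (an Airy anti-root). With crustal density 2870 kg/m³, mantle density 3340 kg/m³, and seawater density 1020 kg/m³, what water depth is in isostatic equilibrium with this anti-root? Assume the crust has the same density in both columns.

5200 m

Replacing a thickness d of crust by seawater at the top must be balanced by replacing crust with mantle at the base: d (ρ_c − ρ_w) = a (ρ_m − ρ_c).
d = a (ρ_m − ρ_c)/(ρ_c − ρ_w) = 20470 m × 470/1850 = 5200 m.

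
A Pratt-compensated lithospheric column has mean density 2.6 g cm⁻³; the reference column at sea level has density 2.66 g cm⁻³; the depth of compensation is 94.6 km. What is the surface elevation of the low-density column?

ρ_ref D = ρ (D + h) → h = D (ρ_ref − ρ)/ρ.
h = 94.6 km × (2.66 − 2.6)/2.6 = 2.18 km.

2.18 km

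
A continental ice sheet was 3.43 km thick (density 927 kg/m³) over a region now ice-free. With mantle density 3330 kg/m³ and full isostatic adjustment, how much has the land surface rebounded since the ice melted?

Removing the load lets mantle flow back in; uplift u satisfies ρ_ice t = ρ_m u.
u = t ρ_ice/ρ_m = 3.43 km × 927/3330 = 0.955 km.

0.955 km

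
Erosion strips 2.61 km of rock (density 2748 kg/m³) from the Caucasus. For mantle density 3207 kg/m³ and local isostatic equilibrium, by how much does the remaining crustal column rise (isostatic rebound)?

2.24 km

Unloading: uplift u = e ρ_c/ρ_m = 2.61 km × 2748/3207 = 2.24 km.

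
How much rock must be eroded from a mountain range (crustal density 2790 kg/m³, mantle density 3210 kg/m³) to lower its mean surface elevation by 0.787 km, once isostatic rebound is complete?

6.01 km

Net drop Δ = e − u = e − e ρ_c/ρ_m = e (ρ_m − ρ_c)/ρ_m.
e = Δ ρ_m/(ρ_m − ρ_c) = 0.787 km × 3210/420 = 6.01 km.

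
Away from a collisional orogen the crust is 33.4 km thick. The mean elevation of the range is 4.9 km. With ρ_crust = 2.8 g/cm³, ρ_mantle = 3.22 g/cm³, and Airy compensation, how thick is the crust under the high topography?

71 km

Root depth r = h ρ_c / (ρ_m − ρ_c) = 4.9 km × 2.8 / 0.42 = 32.67 km.
Total thickness = T + h + r = 33.4 km + 4.9 km + 32.67 km = 71 km.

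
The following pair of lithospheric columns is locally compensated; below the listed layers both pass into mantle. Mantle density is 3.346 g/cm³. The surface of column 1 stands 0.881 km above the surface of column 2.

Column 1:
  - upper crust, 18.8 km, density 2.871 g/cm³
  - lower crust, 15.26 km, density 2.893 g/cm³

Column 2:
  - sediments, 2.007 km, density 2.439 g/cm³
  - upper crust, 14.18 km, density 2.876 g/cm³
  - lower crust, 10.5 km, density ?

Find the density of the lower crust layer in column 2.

2.93 g/cm³

Take the compensation level at the base of the deeper column (depth z_c below the surface of column 1) and equate Σ ρ_i t_i down to z_c; mantle fills any gap and the z_c terms cancel.
Column 1: 18.8×2.871 + 15.26×2.893 + (z_c − 34.06)×3.346
Column 2: 0.881×0 + 2.007×2.439 + 14.18×2.876 + 10.5×ρ + (z_c − 0.881 − 26.687)×3.346
The z_c×3.346 term appears on both sides and cancels. Collect the known terms of each column as K = Σ(ρt)_known − 3.346 × (depth of known layers): K_1 = 98.12198 − 3.346×34.06 = −15.84278; K_2 = 45.676753 − 3.346×(0.881 + 26.687) = −46.565775.
Balance: K_1 = K_2 + 10.5×ρ, so ρ = (K_1 − K_2)/10.5 = 30.723/10.5 = 2.93 g/cm³.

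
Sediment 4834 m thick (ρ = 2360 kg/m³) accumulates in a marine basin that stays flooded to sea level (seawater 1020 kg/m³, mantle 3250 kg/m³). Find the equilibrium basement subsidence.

2900 m

Submarine loading: the sediment displaces seawater, and the subsidence is in turn flooded, so s (ρ_m − ρ_w) = t (ρ_sed − ρ_w).
s = 4834 m × (2360 − 1020) / (3250 − 1020) = 2900 m.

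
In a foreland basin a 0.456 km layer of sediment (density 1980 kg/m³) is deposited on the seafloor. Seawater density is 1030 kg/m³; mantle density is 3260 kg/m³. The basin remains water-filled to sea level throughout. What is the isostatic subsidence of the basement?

Submarine loading: the sediment displaces seawater, and the subsidence is in turn flooded, so s (ρ_m − ρ_w) = t (ρ_sed − ρ_w).
s = 0.456 km × (1980 − 1030) / (3260 − 1030) = 0.194 km.

0.194 km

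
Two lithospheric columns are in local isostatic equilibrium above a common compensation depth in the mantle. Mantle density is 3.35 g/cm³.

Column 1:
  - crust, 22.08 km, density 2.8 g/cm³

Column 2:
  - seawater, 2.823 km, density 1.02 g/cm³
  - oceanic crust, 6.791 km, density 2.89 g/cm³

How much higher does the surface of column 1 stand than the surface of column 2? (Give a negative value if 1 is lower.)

0.729 km

For any compensation level in the mantle, the mantle terms cancel and isostasy reduces to e = (Σt_1 − Σt_2) − (Σ(ρt)_1 − Σ(ρt)_2) / ρ_m.
Σt_1 = 22.08 km; Σt_2 = 9.614 km; Σ(ρt)_1 = 61.824; Σ(ρt)_2 = 22.50545 (in km·g/cm³).
e = (22.08 − 9.614) − (61.824 − 22.50545) / 3.35 = 0.729 km.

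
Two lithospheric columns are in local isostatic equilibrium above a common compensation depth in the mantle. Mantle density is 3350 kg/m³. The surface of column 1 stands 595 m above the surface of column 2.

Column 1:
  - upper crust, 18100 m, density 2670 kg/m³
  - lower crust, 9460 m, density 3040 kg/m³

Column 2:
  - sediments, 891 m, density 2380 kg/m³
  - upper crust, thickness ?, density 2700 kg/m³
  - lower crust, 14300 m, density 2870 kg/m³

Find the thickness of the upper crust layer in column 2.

8490 m

Take the compensation level at the base of the deeper column (depth z_c below the surface of column 1) and equate Σ ρ_i t_i down to z_c; mantle fills any gap and the z_c terms cancel.
Column 1: 18100×2670 + 9460×3040 + (z_c − 27560)×3350
Column 2: 595×0 + 891×2380 + x×2700 + 14300×2870 + (z_c − 595 − 15191 − x)×3350
The z_c×3350 term appears on both sides and cancels. Collect the known terms of each column as K = Σ(ρt)_known − 3350 × (depth of known layers): K_1 = 77085400 − 3350×27560 = −15240600; K_2 = 43161580 − 3350×(595 + 15191) = −9721520.
Balance: K_1 = K_2 − x×(3350 − 2700), so x = (K_2 − K_1)/(3350 − 2700) = 5519080/650 = 8490 m.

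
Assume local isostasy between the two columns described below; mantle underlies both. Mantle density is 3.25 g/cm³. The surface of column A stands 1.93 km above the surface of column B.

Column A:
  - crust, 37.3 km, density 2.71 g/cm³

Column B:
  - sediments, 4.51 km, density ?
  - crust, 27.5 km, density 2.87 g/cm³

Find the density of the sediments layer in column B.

2.49 g/cm³

Take the compensation level at the base of the deeper column (depth z_c below the surface of column A) and equate Σ ρ_i t_i down to z_c; mantle fills any gap and the z_c terms cancel.
Column A: 37.3×2.71 + (z_c − 37.3)×3.25
Column B: 1.93×0 + 4.51×ρ + 27.5×2.87 + (z_c − 1.93 − 32.01)×3.25
The z_c×3.25 term appears on both sides and cancels. Collect the known terms of each column as K = Σ(ρt)_known − 3.25 × (depth of known layers): K_A = 101.083 − 3.25×37.3 = −20.142; K_B = 78.925 − 3.25×(1.93 + 32.01) = −31.38.
Balance: K_A = K_B + 4.51×ρ, so ρ = (K_A − K_B)/4.51 = 11.238/4.51 = 2.49 g/cm³.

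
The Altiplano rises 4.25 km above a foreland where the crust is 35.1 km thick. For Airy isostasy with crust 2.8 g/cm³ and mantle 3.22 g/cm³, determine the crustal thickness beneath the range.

67.7 km

Root depth r = h ρ_c / (ρ_m − ρ_c) = 4.25 km × 2.8 / 0.42 = 28.33 km.
Total thickness = T + h + r = 35.1 km + 4.25 km + 28.33 km = 67.7 km.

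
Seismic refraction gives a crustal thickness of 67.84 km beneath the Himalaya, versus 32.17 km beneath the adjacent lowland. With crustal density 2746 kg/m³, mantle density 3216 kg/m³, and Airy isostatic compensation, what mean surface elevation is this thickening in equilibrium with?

Excess crust Δ = 67.84 km − 32.17 km = 35.67 km, split between elevation h and root r with h + r = Δ.
Airy balance ρ_c h = (ρ_m − ρ_c) r gives r = h ρ_c/(ρ_m − ρ_c), so h (1 + ρ_c/(ρ_m − ρ_c)) = Δ, i.e. h = Δ (ρ_m − ρ_c)/ρ_m.
h = 35.67 km × 470/3216 = 5.21 km.

5.21 km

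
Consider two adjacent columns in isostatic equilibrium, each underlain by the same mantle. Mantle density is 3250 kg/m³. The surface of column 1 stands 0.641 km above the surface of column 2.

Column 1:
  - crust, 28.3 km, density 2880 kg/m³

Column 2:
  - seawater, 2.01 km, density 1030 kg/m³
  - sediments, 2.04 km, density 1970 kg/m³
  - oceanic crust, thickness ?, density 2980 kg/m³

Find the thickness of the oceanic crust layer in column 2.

Take the compensation level at the base of the deeper column (depth z_c below the surface of column 1) and equate Σ ρ_i t_i down to z_c; mantle fills any gap and the z_c terms cancel.
Column 1: 28.3×2880 + (z_c − 28.3)×3250
Column 2: 0.641×0 + 2.01×1030 + 2.04×1970 + x×2980 + (z_c − 0.641 − 4.05 − x)×3250
The z_c×3250 term appears on both sides and cancels. Collect the known terms of each column as K = Σ(ρt)_known − 3250 × (depth of known layers): K_1 = 81504 − 3250×28.3 = −10471; K_2 = 6089.1 − 3250×(0.641 + 4.05) = −9156.65.
Balance: K_1 = K_2 − x×(3250 − 2980), so x = (K_2 − K_1)/(3250 − 2980) = 1314.35/270 = 4.87 km.

4.87 km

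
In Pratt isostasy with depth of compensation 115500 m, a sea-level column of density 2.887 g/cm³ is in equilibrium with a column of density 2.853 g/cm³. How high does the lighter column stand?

1380 m

ρ_ref D = ρ (D + h) → h = D (ρ_ref − ρ)/ρ.
h = 115500 m × (2.887 − 2.853)/2.853 = 1380 m.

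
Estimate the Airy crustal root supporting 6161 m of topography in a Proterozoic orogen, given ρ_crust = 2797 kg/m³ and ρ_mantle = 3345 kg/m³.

31400 m

Isostatic balance requires: the weight of the topography is balanced by the buoyancy of the root, ρ_c h = (ρ_m − ρ_c) r.
r = h · ρ_c / (ρ_m − ρ_c) = 6161 m × 2797 / (3345 − 2797) = 31400 m.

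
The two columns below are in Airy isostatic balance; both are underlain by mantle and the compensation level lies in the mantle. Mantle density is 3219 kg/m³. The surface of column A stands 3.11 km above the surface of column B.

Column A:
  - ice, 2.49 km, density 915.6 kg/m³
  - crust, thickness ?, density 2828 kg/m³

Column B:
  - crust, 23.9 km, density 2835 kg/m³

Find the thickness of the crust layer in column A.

34.4 km

Take the compensation level at the base of the deeper column (depth z_c below the surface of column A) and equate Σ ρ_i t_i down to z_c; mantle fills any gap and the z_c terms cancel.
Column A: 2.49×915.6 + x×2828 + (z_c − 2.49 − x)×3219
Column B: 3.11×0 + 23.9×2835 + (z_c − 3.11 − 23.9)×3219
The z_c×3219 term appears on both sides and cancels. Collect the known terms of each column as K = Σ(ρt)_known − 3219 × (depth of known layers): K_A = 2279.844 − 3219×2.49 = −5735.466; K_B = 67756.5 − 3219×(3.11 + 23.9) = −19188.69.
Balance: K_A − x×(3219 − 2828) = K_B, so x = (K_A − K_B)/(3219 − 2828) = 13453.2/391 = 34.4 km.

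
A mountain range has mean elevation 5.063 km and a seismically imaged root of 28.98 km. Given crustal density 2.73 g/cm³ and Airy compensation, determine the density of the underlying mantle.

3.21 g/cm³

Airy balance: ρ_c h = (ρ_m − ρ_c) r → ρ_m = ρ_c (1 + h/r).
ρ_m = 2.73 × (1 + 5.063 km/28.98 km) = 3.21 g/cm³.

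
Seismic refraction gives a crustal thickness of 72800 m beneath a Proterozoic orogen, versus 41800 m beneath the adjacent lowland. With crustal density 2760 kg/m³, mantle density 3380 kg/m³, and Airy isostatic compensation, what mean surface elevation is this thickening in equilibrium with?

5690 m

Excess crust Δ = 72800 m − 41800 m = 31000 m, split between elevation h and root r with h + r = Δ.
Airy balance ρ_c h = (ρ_m − ρ_c) r gives r = h ρ_c/(ρ_m − ρ_c), so h (1 + ρ_c/(ρ_m − ρ_c)) = Δ, i.e. h = Δ (ρ_m − ρ_c)/ρ_m.
h = 31000 m × 620/3380 = 5690 m.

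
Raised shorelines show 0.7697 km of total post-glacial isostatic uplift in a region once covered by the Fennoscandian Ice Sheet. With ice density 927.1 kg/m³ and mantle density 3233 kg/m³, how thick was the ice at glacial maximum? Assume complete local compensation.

2.68 km

u = t ρ_ice/ρ_m → t = u ρ_m/ρ_ice = 0.7697 km × 3233/927.1 = 2.68 km.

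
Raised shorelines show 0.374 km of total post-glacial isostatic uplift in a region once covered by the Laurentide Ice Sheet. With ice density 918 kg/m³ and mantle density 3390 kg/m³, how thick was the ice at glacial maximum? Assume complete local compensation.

u = t ρ_ice/ρ_m → t = u ρ_m/ρ_ice = 0.374 km × 3390/918 = 1.38 km.

1.38 km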